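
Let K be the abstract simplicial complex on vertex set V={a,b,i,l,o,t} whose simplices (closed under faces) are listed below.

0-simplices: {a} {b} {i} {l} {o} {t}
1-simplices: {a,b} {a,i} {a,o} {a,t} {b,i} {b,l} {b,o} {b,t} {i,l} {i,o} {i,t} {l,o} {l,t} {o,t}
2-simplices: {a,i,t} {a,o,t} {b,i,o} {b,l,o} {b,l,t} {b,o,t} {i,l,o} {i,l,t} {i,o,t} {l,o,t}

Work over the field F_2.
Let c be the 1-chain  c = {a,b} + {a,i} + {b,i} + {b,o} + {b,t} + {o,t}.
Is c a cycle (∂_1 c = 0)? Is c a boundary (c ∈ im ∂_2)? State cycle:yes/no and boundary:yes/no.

n_0=6 n_1=14 n_2=10  [Z2]
∂1: piv[ab,ai,ao,at,bl] rk=5  ker:bi,bo,bt,il,io,it,lo,lt,ot
∂2: piv[ait,aot,bio,blo,blt,bot,ilo,ilt] rk=8  ker:iot,lot
∂1c = 0
c vs im∂2: residual ≠ 0 ⇒ not boundary

cycle:yes boundary:no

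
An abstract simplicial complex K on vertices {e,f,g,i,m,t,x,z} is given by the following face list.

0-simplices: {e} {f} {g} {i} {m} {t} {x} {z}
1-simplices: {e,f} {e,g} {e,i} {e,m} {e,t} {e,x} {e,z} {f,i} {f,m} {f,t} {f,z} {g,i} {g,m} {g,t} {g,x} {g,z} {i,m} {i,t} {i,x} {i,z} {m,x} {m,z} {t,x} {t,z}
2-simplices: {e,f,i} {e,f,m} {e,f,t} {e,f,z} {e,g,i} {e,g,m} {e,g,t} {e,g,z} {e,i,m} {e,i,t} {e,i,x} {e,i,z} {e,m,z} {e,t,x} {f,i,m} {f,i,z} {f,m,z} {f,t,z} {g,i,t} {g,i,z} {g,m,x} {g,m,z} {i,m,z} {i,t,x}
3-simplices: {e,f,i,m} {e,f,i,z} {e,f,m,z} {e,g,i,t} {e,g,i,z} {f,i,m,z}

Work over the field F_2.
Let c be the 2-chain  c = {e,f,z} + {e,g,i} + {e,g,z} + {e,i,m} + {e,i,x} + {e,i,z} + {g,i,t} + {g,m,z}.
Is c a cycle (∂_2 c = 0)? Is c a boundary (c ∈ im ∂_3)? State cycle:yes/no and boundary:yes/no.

cycle:no boundary:no

n_0=8 n_1=24 n_2=24 n_3=6  [Z2]
∂1: piv[ef,eg,ei,em,et,ex,ez] rk=7  ker:fi,fm,ft,fz,gi,gm,gt,gx,gz,im,it,ix,iz,mx,mz,tx,tz
∂2: piv[efi,efm,eft,efz,egi,egm,egt,egz,eim,eit,eix,eiz,emz,etx,ftz,gmx] rk=16  ker:fim,fiz,fmz,git,giz,gmz,imz,itx
∂3: piv[efim,efiz,efmz,egit,egiz,fimz] rk=6
∂2c = {e,f} + {e,m} + {e,x} + {e,z} + {f,z} + {g,m} + {g,t} + {i,m} + {i,t} + {i,x} + {i,z} + {m,z}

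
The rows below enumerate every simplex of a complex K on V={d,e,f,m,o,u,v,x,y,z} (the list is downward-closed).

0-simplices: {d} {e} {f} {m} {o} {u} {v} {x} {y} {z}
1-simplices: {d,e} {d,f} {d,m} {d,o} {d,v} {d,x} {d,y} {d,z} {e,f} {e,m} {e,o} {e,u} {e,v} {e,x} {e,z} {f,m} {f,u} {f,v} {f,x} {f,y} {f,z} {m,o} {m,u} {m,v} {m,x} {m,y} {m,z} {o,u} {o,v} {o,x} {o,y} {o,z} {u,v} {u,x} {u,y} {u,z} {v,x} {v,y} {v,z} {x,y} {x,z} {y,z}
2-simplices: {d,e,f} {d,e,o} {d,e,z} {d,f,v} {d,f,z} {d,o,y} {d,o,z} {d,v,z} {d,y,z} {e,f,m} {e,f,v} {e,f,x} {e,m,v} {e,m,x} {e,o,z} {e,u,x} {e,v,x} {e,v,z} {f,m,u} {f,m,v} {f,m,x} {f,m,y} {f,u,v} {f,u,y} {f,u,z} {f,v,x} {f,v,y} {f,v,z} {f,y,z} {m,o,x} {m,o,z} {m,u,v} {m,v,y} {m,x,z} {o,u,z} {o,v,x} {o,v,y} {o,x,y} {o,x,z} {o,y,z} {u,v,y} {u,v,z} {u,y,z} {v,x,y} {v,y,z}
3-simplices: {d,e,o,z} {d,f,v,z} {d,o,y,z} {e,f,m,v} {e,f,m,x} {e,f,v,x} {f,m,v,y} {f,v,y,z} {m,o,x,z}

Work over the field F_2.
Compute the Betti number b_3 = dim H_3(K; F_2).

n_0=10 n_1=42 n_2=45 n_3=9  [Z2]
∂1: piv[de,df,dm,do,dv,dx,dy,dz,eu] rk=9  ker:ef,em,eo,ev,ex,ez,fm,fu,fv,fx,fy,fz,mo,mu,mv,mx,my,mz,ou,ov,ox,oy,oz,uv,ux,uy,uz,vx,vy,vz,xy,xz,yz
∂2: piv[def,deo,dez,dfv,dfz,doy,doz,dvz,dyz,efm,efv,efx,emv,emx,eux,evx,fmu,fmy,fuv,fuy,fuz,fvy,fyz,mox,moz,mxz,ouz,ovx,ovy,oxy] rk=30  ker:eoz,evz,fmv,fmx,fvx,fvz,muv,mvy,oxz,oyz,uvy,uvz,uyz,vxy,vyz
∂3: piv[deoz,dfvz,doyz,efmv,efmx,efvx,fmvy,fvyz,moxz] rk=9
b_3=(9−9)−0=0

b_3=0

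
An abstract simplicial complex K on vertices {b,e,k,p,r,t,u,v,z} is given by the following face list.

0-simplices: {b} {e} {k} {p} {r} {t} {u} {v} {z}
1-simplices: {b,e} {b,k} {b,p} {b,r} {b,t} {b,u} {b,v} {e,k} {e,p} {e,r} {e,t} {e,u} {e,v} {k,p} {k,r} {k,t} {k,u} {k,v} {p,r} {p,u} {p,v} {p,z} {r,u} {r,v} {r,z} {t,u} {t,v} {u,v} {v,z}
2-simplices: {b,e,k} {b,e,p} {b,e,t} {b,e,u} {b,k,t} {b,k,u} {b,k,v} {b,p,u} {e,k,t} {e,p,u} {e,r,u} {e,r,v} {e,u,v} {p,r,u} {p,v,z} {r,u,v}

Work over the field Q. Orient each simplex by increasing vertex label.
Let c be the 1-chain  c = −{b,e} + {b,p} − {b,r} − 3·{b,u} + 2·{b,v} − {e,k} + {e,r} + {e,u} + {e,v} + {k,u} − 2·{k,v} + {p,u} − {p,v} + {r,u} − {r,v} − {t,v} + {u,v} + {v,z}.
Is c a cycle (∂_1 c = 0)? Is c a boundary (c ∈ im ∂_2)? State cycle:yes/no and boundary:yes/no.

cycle:no boundary:no

n_0=9 n_1=29 n_2=16  [Q]
∂1: piv[be,bk,bp,br,bt,bu,bv,pz] rk=8  ker:ek,ep,er,et,eu,ev,kp,kr,kt,ku,kv,pr,pu,pv,ru,rv,rz,tu,tv,uv,vz
∂2: piv[bek,bep,bet,beu,bkt,bku,bkv,bpu,eru,erv,euv,pru,pvz] rk=13  ker:ekt,epu,ruv
∂1c = 2·{b} − 3·{e} + {p} + {t} − 2·{v} + {z}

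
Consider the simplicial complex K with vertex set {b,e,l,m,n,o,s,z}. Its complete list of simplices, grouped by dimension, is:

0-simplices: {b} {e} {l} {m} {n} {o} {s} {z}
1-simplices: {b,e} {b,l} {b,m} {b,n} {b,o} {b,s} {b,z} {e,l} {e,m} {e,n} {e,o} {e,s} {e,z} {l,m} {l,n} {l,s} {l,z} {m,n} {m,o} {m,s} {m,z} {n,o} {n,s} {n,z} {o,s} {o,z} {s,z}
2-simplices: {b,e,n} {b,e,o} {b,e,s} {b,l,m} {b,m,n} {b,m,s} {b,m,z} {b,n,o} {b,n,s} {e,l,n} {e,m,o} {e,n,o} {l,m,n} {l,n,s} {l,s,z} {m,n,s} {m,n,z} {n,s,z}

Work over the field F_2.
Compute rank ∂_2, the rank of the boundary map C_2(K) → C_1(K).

n_0=8 n_1=27 n_2=18  [Z2]
∂1: piv[be,bl,bm,bn,bo,bs,bz] rk=7  ker:el,em,en,eo,es,ez,lm,ln,ls,lz,mn,mo,ms,mz,no,ns,nz,os,oz,sz
∂2: piv[ben,beo,bes,blm,bmn,bms,bmz,bno,bns,eln,emo,lmn,lns,lsz,mnz,nsz] rk=16  ker:eno,mns
rk∂_2=16

rank∂_2=16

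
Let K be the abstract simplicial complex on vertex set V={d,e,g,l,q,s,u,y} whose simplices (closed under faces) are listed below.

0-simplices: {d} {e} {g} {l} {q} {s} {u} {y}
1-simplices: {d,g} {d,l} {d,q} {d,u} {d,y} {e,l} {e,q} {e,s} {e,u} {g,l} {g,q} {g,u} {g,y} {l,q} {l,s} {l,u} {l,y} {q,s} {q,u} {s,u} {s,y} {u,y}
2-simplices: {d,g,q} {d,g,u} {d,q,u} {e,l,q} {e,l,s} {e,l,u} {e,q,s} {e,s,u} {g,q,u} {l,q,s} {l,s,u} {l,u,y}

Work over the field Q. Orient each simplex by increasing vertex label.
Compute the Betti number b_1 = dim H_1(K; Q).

b_1=6

n_0=8 n_1=22 n_2=12  [Q]
∂1: piv[dg,dl,dq,du,dy,el,es] rk=7  ker:eq,eu,gl,gq,gu,gy,lq,ls,lu,ly,qs,qu,su,sy,uy
∂2: piv[dgq,dgu,dqu,elq,els,elu,eqs,esu,luy] rk=9  ker:gqu,lqs,lsu
b_1=(22−7)−9=6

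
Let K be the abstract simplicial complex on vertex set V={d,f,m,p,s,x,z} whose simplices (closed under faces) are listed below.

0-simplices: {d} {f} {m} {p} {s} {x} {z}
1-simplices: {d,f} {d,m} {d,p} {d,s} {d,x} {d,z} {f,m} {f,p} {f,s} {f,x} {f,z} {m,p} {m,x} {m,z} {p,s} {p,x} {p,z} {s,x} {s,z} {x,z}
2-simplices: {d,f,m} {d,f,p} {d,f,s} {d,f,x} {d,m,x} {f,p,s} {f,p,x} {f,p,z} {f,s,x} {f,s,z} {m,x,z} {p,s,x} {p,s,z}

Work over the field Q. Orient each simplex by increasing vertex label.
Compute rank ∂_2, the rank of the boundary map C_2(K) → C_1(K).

rank∂_2=11

n_0=7 n_1=20 n_2=13  [Q]
∂1: piv[df,dm,dp,ds,dx,dz] rk=6  ker:fm,fp,fs,fx,fz,mp,mx,mz,ps,px,pz,sx,sz,xz
∂2: piv[dfm,dfp,dfs,dfx,dmx,fps,fpx,fpz,fsx,fsz,mxz] rk=11  ker:psx,psz
rk∂_2=11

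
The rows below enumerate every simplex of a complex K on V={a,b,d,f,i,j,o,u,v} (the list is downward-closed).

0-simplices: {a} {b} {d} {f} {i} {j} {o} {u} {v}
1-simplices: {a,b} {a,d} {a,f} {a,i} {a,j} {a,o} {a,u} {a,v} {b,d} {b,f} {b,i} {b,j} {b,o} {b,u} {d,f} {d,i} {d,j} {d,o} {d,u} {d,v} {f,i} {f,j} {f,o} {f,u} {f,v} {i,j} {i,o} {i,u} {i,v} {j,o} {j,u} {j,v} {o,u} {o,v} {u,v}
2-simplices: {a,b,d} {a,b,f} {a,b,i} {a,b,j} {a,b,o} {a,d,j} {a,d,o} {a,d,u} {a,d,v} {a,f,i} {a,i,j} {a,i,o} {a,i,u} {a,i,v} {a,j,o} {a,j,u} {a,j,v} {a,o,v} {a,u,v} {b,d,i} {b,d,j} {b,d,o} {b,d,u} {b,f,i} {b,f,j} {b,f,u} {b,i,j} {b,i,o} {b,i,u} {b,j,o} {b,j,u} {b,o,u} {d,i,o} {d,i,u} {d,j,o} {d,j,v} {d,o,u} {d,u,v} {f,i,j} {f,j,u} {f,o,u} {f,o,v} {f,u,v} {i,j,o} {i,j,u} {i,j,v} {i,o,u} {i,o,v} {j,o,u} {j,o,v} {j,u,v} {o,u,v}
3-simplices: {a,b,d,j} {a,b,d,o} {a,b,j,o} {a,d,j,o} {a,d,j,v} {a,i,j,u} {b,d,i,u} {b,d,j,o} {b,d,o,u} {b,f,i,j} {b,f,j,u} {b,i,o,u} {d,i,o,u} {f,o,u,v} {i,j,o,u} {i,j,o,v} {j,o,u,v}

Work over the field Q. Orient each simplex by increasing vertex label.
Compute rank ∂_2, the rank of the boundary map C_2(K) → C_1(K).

rank∂_2=26

n_0=9 n_1=35 n_2=52 n_3=17  [Q]
∂1: piv[ab,ad,af,ai,aj,ao,au,av] rk=8  ker:bd,bf,bi,bj,bo,bu,df,di,dj,do,du,dv,fi,fj,fo,fu,fv,ij,io,iu,iv,jo,ju,jv,ou,ov,uv
∂2: piv[abd,abf,abi,abj,abo,adj,ado,adu,adv,afi,aij,aio,aiu,aiv,ajo,aju,ajv,aov,auv,bdi,bdu,bfj,bfu,bou,fou,fov] rk=26  ker:bdj,bdo,bfi,bij,bio,biu,bjo,bju,dio,diu,djo,djv,dou,duv,fij,fju,fuv,ijo,iju,ijv,iou,iov,jou,jov,juv,ouv
∂3: piv[abdj,abdo,abjo,adjo,adjv,aiju,bdiu,bdou,bfij,bfju,biou,diou,fouv,ijou,ijov,jouv] rk=16  ker:bdjo
rk∂_2=26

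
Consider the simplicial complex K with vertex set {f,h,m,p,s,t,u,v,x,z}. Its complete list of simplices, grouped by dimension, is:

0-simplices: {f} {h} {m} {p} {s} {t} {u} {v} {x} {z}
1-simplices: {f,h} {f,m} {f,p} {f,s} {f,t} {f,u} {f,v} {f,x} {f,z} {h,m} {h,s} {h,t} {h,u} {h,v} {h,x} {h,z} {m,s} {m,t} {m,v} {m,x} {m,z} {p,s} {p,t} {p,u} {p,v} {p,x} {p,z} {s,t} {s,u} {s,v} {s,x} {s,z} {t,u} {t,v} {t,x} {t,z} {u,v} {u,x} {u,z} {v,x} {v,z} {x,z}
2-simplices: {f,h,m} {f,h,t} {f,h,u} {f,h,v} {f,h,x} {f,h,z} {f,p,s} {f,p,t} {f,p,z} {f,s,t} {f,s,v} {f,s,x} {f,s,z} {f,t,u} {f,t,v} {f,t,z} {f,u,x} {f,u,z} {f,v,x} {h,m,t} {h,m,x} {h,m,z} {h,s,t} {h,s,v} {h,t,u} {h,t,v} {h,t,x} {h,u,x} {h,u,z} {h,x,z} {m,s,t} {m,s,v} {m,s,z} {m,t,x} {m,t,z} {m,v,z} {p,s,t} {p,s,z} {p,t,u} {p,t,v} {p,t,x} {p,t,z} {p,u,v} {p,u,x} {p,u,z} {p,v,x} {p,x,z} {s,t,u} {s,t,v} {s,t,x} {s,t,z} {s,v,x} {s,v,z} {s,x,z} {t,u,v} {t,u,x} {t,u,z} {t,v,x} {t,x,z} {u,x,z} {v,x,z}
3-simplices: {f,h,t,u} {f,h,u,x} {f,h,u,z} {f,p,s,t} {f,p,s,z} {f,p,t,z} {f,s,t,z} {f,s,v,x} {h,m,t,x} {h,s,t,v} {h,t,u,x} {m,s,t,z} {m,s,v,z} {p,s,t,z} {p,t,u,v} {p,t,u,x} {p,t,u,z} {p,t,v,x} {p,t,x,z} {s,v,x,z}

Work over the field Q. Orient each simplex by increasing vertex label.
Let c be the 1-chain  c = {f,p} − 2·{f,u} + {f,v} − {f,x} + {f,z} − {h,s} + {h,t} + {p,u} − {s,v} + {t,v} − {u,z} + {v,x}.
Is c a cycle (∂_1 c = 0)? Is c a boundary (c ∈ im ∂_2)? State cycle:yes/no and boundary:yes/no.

cycle:yes boundary:yes

n_0=10 n_1=42 n_2=61 n_3=20  [Q]
∂1: piv[fh,fm,fp,fs,ft,fu,fv,fx,fz] rk=9  ker:hm,hs,ht,hu,hv,hx,hz,ms,mt,mv,mx,mz,ps,pt,pu,pv,px,pz,st,su,sv,sx,sz,tu,tv,tx,tz,uv,ux,uz,vx,vz,xz
∂2: piv[fhm,fht,fhu,fhv,fhx,fhz,fps,fpt,fpz,fst,fsv,fsx,fsz,ftu,ftv,ftz,fux,fuz,fvx,hmt,hmx,hmz,hst,htx,hxz,mst,msv,mvz,ptu,ptv,ptx,puv,stu] rk=33  ker:hsv,htu,htv,hux,huz,msz,mtx,mtz,pst,psz,ptz,pux,puz,pvx,pxz,stv,stx,stz,svx,svz,sxz,tuv,tux,tuz,tvx,txz,uxz,vxz
∂3: piv[fhtu,fhux,fhuz,fpst,fpsz,fptz,fstz,fsvx,hmtx,hstv,htux,mstz,msvz,ptuv,ptux,ptuz,ptvx,ptxz,svxz] rk=19  ker:pstz
∂1c = 0
c vs im∂2: reduces to 0 ⇒ boundary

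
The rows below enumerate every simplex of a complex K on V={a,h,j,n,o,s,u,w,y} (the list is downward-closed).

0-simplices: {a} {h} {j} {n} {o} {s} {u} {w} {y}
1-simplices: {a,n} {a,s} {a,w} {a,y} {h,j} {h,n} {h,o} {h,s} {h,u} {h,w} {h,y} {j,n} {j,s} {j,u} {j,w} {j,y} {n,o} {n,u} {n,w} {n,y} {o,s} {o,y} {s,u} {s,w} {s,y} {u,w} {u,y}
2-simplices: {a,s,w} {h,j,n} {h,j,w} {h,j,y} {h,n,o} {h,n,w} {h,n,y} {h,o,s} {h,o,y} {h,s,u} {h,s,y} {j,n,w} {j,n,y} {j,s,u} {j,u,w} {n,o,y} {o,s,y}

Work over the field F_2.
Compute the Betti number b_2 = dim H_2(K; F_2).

n_0=9 n_1=27 n_2=17  [Z2]
∂1: piv[an,as,aw,ay,hj,hn,ho,hu] rk=8  ker:hs,hw,hy,jn,js,ju,jw,jy,no,nu,nw,ny,os,oy,su,sw,sy,uw,uy
∂2: piv[asw,hjn,hjw,hjy,hno,hnw,hny,hos,hoy,hsu,hsy,jsu,juw] rk=13  ker:jnw,jny,noy,osy
b_2=(17−13)−0=4

b_2=4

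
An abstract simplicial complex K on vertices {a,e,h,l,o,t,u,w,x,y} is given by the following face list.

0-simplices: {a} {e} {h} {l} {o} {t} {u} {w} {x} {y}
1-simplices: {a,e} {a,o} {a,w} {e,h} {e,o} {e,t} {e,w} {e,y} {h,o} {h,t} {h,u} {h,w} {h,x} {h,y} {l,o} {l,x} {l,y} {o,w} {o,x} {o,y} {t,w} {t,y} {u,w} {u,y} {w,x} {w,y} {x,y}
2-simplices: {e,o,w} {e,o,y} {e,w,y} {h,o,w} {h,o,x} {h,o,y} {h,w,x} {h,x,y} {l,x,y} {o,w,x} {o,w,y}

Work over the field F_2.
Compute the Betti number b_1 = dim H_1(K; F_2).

b_1=9

n_0=10 n_1=27 n_2=11  [Z2]
∂1: piv[ae,ao,aw,eh,et,ey,hu,hx,lo] rk=9  ker:eo,ew,ho,ht,hw,hy,lx,ly,ow,ox,oy,tw,ty,uw,uy,wx,wy,xy
∂2: piv[eow,eoy,ewy,how,hox,hoy,hwx,hxy,lxy] rk=9  ker:owx,owy
b_1=(27−9)−9=9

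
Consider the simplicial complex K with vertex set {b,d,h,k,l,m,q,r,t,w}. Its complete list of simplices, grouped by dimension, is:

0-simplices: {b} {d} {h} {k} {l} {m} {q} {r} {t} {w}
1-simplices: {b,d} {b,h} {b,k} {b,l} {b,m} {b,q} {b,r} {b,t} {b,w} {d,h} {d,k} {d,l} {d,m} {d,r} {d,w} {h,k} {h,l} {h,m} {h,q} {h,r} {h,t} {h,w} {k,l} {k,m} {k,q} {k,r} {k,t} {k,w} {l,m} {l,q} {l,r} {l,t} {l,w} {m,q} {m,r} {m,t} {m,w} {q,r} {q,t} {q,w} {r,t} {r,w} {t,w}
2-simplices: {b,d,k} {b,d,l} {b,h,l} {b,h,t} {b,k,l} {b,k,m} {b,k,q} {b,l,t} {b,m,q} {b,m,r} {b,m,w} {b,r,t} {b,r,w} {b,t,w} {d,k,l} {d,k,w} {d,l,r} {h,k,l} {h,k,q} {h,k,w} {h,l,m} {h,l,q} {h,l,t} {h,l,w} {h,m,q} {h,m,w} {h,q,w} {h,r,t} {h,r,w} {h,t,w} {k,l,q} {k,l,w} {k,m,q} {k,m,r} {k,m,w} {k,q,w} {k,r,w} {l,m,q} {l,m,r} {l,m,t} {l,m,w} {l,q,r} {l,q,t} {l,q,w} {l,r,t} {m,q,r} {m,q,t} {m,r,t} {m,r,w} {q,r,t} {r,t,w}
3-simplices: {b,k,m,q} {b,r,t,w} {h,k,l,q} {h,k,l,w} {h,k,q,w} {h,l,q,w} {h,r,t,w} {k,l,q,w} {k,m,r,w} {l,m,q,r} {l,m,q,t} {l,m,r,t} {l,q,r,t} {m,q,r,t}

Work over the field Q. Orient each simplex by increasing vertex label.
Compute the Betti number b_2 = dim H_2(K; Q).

b_2=8

n_0=10 n_1=43 n_2=51 n_3=14  [Q]
∂1: piv[bd,bh,bk,bl,bm,bq,br,bt,bw] rk=9  ker:dh,dk,dl,dm,dr,dw,hk,hl,hm,hq,hr,ht,hw,kl,km,kq,kr,kt,kw,lm,lq,lr,lt,lw,mq,mr,mt,mw,qr,qt,qw,rt,rw,tw
∂2: piv[bdk,bdl,bhl,bht,bkl,bkm,bkq,blt,bmq,bmr,bmw,brt,brw,btw,dkw,dlr,hkl,hkq,hkw,hlm,hlq,hlw,hmq,hmw,hqw,hrt,kmr,lmr,lmt,lqr,lqt] rk=31  ker:dkl,hlt,hrw,htw,klq,klw,kmq,kmw,kqw,krw,lmq,lmw,lqw,lrt,mqr,mqt,mrt,mrw,qrt,rtw
∂3: piv[bkmq,brtw,hklq,hklw,hkqw,hlqw,hrtw,kmrw,lmqr,lmqt,lmrt,lqrt] rk=12  ker:klqw,mqrt
b_2=(51−31)−12=8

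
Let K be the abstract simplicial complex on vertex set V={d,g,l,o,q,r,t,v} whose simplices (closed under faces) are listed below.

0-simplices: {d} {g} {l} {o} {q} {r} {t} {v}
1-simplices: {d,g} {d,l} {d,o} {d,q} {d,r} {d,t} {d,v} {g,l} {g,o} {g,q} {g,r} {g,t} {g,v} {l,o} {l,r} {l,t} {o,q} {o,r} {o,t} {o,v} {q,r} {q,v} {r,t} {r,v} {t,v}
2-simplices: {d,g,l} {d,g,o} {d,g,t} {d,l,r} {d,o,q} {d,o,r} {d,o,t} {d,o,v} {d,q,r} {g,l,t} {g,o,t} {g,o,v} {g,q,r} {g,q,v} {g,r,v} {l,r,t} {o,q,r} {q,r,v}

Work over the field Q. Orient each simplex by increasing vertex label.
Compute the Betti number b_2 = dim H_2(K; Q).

n_0=8 n_1=25 n_2=18  [Q]
∂1: piv[dg,dl,do,dq,dr,dt,dv] rk=7  ker:gl,go,gq,gr,gt,gv,lo,lr,lt,oq,or,ot,ov,qr,qv,rt,rv,tv
∂2: piv[dgl,dgo,dgt,dlr,doq,dor,dot,dov,dqr,glt,gov,gqr,gqv,grv,lrt] rk=15  ker:got,oqr,qrv
b_2=(18−15)−0=3

b_2=3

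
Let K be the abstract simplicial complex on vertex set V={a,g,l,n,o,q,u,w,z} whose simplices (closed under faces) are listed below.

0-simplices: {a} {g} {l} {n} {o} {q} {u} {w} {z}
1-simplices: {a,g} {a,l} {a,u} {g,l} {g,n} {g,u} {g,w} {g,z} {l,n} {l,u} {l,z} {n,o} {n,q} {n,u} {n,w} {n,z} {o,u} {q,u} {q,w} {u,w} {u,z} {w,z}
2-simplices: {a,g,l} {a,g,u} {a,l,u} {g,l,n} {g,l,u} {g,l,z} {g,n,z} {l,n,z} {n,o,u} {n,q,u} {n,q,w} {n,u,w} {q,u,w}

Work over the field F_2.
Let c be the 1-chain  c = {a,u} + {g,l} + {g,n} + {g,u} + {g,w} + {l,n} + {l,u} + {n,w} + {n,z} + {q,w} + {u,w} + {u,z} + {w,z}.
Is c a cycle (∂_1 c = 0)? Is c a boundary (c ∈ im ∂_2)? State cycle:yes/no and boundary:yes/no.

n_0=9 n_1=22 n_2=13  [Z2]
∂1: piv[ag,al,au,gn,gw,gz,no,nq] rk=8  ker:gl,gu,ln,lu,lz,nu,nw,nz,ou,qu,qw,uw,uz,wz
∂2: piv[agl,agu,alu,gln,glz,gnz,nou,nqu,nqw,nuw] rk=10  ker:glu,lnz,quw
∂1c = {a} + {l} + {q} + {u} + {w} + {z}

cycle:no boundary:no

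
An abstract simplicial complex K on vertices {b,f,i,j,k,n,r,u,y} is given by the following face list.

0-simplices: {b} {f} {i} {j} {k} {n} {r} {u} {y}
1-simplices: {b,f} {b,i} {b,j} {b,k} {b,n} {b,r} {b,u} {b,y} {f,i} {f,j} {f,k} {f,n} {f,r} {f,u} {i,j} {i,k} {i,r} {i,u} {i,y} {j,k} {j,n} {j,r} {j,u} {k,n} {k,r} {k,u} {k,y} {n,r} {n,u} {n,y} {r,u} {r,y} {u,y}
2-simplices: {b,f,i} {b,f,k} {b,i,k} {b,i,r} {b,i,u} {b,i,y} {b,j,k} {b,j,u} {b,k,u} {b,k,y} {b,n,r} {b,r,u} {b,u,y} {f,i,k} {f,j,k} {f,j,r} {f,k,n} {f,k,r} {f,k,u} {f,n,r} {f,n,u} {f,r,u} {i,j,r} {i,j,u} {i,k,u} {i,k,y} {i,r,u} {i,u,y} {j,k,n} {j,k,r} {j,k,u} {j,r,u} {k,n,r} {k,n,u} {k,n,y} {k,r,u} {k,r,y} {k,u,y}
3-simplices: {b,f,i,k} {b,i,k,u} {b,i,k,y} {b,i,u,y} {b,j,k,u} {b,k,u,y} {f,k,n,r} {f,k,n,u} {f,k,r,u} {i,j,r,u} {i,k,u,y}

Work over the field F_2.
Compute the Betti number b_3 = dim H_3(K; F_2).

b_3=1

n_0=9 n_1=33 n_2=38 n_3=11  [Z2]
∂1: piv[bf,bi,bj,bk,bn,br,bu,by] rk=8  ker:fi,fj,fk,fn,fr,fu,ij,ik,ir,iu,iy,jk,jn,jr,ju,kn,kr,ku,ky,nr,nu,ny,ru,ry,uy
∂2: piv[bfi,bfk,bik,bir,biu,biy,bjk,bju,bku,bky,bnr,bru,buy,fjk,fjr,fkn,fkr,fku,fnr,fnu,fru,ijr,jkn,kny,kry] rk=25  ker:fik,iju,iku,iky,iru,iuy,jkr,jku,jru,knr,knu,kru,kuy
∂3: piv[bfik,biku,biky,biuy,bjku,bkuy,fknr,fknu,fkru,ijru] rk=10  ker:ikuy
b_3=(11−10)−0=1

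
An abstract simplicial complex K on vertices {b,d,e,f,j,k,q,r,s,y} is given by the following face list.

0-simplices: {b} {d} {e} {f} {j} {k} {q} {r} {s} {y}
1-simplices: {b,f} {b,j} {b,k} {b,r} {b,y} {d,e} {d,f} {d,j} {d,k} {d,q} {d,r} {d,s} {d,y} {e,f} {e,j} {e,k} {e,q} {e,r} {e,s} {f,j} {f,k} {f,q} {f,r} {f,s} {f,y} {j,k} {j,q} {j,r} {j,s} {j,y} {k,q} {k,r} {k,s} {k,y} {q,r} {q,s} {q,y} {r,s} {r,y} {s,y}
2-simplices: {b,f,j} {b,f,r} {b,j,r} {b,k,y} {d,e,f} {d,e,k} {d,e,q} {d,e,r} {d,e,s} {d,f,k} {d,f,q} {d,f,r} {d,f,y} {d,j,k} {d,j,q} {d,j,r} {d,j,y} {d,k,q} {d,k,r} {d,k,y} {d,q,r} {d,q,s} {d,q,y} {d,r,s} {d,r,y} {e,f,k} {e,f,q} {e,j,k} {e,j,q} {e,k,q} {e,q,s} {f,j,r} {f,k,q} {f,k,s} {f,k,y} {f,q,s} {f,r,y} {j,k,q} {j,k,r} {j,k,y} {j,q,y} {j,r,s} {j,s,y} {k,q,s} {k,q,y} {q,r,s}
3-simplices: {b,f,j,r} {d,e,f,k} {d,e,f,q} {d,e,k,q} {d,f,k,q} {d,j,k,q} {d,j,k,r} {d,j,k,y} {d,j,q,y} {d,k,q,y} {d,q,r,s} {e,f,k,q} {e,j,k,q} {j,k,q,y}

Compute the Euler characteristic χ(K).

χ(K)=2

n_0=10 n_1=40 n_2=46 n_3=14
χ=+10−40+46−14=2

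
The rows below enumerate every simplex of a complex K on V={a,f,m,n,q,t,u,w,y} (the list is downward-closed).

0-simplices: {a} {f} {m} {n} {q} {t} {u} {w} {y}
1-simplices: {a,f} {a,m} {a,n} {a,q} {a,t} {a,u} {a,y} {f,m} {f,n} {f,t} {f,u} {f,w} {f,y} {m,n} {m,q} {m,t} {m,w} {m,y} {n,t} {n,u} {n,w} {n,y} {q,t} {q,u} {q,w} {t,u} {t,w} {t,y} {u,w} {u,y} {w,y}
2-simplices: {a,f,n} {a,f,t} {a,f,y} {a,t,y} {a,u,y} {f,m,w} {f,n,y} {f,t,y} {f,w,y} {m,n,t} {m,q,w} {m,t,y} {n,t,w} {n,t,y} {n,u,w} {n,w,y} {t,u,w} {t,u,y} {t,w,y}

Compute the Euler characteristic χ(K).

n_0=9 n_1=31 n_2=19
χ=+9−31+19=-3

χ(K)=-3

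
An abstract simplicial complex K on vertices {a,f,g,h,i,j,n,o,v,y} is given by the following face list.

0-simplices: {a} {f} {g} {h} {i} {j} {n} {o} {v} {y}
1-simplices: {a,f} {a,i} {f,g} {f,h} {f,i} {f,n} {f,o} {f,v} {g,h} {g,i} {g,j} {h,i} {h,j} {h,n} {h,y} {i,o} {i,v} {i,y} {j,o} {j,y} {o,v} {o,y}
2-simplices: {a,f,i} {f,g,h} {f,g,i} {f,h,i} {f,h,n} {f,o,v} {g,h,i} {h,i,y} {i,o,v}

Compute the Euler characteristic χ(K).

χ(K)=-3

n_0=10 n_1=22 n_2=9
χ=+10−22+9=-3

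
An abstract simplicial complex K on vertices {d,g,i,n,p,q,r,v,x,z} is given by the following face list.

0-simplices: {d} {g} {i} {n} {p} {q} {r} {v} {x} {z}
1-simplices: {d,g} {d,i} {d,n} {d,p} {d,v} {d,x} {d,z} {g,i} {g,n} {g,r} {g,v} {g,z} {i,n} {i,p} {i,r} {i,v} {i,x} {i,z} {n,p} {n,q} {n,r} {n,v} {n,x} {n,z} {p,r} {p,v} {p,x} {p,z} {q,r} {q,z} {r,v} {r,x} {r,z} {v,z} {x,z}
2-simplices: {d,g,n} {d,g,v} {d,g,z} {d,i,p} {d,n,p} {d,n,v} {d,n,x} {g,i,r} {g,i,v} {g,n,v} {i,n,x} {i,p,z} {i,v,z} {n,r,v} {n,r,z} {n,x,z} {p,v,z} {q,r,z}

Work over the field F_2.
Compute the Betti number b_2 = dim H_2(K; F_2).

b_2=1

n_0=10 n_1=35 n_2=18  [Z2]
∂1: piv[dg,di,dn,dp,dv,dx,dz,gr,nq] rk=9  ker:gi,gn,gv,gz,in,ip,ir,iv,ix,iz,np,nr,nv,nx,nz,pr,pv,px,pz,qr,qz,rv,rx,rz,vz,xz
∂2: piv[dgn,dgv,dgz,dip,dnp,dnv,dnx,gir,giv,inx,ipz,ivz,nrv,nrz,nxz,pvz,qrz] rk=17  ker:gnv
b_2=(18−17)−0=1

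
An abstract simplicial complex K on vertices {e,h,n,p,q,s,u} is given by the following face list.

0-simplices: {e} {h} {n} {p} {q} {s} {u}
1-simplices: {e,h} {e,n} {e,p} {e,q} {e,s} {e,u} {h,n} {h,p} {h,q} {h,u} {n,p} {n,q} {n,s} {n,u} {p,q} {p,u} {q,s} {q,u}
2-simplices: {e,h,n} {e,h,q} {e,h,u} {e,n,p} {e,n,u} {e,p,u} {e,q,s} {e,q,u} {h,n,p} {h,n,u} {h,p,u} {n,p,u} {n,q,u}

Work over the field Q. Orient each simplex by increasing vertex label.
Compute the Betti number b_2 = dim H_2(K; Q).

n_0=7 n_1=18 n_2=13  [Q]
∂1: piv[eh,en,ep,eq,es,eu] rk=6  ker:hn,hp,hq,hu,np,nq,ns,nu,pq,pu,qs,qu
∂2: piv[ehn,ehq,ehu,enp,enu,epu,eqs,equ,hnp,nqu] rk=10  ker:hnu,hpu,npu
b_2=(13−10)−0=3

b_2=3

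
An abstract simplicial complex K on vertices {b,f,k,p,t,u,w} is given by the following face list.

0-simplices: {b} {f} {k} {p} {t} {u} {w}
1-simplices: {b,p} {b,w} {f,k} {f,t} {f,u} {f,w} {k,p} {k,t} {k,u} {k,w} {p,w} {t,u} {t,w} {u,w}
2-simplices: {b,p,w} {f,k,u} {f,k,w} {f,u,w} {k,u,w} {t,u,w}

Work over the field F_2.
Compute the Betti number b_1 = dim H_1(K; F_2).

b_1=3

n_0=7 n_1=14 n_2=6  [Z2]
∂1: piv[bp,bw,fk,ft,fu,fw] rk=6  ker:kp,kt,ku,kw,pw,tu,tw,uw
∂2: piv[bpw,fku,fkw,fuw,tuw] rk=5  ker:kuw
b_1=(14−6)−5=3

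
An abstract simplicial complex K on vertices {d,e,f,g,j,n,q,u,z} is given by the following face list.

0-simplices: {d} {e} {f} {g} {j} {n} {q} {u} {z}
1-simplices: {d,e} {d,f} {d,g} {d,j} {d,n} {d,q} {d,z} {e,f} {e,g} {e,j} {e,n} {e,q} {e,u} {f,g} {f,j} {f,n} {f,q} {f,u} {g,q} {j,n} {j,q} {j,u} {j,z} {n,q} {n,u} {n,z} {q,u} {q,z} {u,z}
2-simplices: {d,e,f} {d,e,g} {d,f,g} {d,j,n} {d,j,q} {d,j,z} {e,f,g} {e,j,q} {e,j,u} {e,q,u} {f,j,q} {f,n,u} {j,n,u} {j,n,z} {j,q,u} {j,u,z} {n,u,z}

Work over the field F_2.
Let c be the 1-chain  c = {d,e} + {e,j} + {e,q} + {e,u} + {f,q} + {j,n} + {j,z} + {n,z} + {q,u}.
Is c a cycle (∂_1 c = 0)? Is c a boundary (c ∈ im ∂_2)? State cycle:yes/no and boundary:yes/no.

n_0=9 n_1=29 n_2=17  [Z2]
∂1: piv[de,df,dg,dj,dn,dq,dz,eu] rk=8  ker:ef,eg,ej,en,eq,fg,fj,fn,fq,fu,gq,jn,jq,ju,jz,nq,nu,nz,qu,qz,uz
∂2: piv[def,deg,dfg,djn,djq,djz,ejq,eju,equ,fjq,fnu,jnu,jnz,juz] rk=14  ker:efg,jqu,nuz
∂1c = {d} + {f} + {j} + {q}

cycle:no boundary:no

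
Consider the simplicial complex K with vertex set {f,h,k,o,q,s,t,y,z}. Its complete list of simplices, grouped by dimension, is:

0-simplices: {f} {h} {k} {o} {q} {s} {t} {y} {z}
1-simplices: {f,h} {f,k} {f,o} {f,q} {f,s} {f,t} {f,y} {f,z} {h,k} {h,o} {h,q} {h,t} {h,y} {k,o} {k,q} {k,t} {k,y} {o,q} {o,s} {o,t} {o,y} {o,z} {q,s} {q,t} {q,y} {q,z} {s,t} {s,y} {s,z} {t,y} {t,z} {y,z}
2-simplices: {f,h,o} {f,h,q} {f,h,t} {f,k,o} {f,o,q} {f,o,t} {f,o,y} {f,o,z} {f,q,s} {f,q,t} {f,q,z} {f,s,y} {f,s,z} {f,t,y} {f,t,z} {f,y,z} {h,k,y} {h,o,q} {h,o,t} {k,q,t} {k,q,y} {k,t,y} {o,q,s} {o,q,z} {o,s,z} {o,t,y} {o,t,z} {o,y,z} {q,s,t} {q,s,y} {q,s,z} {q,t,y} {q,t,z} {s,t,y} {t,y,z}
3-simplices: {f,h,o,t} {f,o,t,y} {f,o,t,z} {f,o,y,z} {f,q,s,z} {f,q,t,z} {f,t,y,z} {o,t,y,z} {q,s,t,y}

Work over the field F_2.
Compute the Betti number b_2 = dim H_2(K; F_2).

n_0=9 n_1=32 n_2=35 n_3=9  [Z2]
∂1: piv[fh,fk,fo,fq,fs,ft,fy,fz] rk=8  ker:hk,ho,hq,ht,hy,ko,kq,kt,ky,oq,os,ot,oy,oz,qs,qt,qy,qz,st,sy,sz,ty,tz,yz
∂2: piv[fho,fhq,fht,fko,foq,fot,foy,foz,fqs,fqt,fqz,fsy,fsz,fty,ftz,fyz,hky,kqt,kqy,kty,oqs,qst] rk=22  ker:hoq,hot,oqz,osz,oty,otz,oyz,qsy,qsz,qty,qtz,sty,tyz
∂3: piv[fhot,foty,fotz,foyz,fqsz,fqtz,ftyz,qsty] rk=8  ker:otyz
b_2=(35−22)−8=5

b_2=5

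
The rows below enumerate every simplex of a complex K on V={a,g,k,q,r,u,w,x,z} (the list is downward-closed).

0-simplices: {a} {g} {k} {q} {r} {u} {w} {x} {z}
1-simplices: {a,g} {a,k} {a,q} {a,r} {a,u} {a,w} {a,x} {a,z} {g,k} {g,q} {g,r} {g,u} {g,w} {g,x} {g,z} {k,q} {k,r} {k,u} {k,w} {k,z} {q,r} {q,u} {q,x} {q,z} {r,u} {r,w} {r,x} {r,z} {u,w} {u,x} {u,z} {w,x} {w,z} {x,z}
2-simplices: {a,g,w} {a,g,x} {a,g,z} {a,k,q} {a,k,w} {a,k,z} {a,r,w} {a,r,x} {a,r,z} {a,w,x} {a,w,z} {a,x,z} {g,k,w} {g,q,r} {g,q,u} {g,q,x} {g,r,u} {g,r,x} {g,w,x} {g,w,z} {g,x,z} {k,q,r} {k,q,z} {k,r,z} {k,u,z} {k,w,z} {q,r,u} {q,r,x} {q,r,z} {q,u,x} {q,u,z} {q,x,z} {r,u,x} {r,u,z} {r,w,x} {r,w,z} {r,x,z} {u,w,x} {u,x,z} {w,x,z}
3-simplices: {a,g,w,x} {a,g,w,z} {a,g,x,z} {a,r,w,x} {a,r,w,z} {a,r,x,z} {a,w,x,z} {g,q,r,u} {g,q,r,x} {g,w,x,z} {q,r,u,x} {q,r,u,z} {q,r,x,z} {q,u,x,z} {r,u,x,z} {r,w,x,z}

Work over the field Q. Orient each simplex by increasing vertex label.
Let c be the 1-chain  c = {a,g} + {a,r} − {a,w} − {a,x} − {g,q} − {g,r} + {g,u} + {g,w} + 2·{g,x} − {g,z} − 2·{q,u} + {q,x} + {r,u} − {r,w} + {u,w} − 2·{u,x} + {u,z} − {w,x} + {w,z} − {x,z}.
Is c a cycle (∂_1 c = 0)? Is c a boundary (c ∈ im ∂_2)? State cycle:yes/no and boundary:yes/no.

n_0=9 n_1=34 n_2=40 n_3=16  [Q]
∂1: piv[ag,ak,aq,ar,au,aw,ax,az] rk=8  ker:gk,gq,gr,gu,gw,gx,gz,kq,kr,ku,kw,kz,qr,qu,qx,qz,ru,rw,rx,rz,uw,ux,uz,wx,wz,xz
∂2: piv[agw,agx,agz,akq,akw,akz,arw,arx,arz,awx,awz,axz,gkw,gqr,gqu,gqx,gru,grx,kqr,kqz,krz,kuz,qux,quz,uwx] rk=25  ker:gwx,gwz,gxz,kwz,qru,qrx,qrz,qxz,rux,ruz,rwx,rwz,rxz,uxz,wxz
∂3: piv[agwx,agwz,agxz,arwx,arwz,arxz,awxz,gqru,gqrx,qrux,qruz,qrxz,quxz] rk=13  ker:gwxz,ruxz,rwxz
∂1c = 0
c vs im∂2: reduces to 0 ⇒ boundary

cycle:yes boundary:yes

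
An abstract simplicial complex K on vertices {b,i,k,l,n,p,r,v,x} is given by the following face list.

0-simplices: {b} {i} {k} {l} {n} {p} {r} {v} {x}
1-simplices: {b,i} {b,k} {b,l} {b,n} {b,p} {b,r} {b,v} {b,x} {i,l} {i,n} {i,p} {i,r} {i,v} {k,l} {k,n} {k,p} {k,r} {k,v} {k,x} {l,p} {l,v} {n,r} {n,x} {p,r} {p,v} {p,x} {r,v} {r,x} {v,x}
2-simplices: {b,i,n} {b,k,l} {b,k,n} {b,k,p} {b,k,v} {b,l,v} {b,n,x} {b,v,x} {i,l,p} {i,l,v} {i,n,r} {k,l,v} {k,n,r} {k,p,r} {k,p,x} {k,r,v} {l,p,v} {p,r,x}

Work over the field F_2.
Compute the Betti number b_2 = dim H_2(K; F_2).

n_0=9 n_1=29 n_2=18  [Z2]
∂1: piv[bi,bk,bl,bn,bp,br,bv,bx] rk=8  ker:il,in,ip,ir,iv,kl,kn,kp,kr,kv,kx,lp,lv,nr,nx,pr,pv,px,rv,rx,vx
∂2: piv[bin,bkl,bkn,bkp,bkv,blv,bnx,bvx,ilp,ilv,inr,knr,kpr,kpx,krv,lpv,prx] rk=17  ker:klv
b_2=(18−17)−0=1

b_2=1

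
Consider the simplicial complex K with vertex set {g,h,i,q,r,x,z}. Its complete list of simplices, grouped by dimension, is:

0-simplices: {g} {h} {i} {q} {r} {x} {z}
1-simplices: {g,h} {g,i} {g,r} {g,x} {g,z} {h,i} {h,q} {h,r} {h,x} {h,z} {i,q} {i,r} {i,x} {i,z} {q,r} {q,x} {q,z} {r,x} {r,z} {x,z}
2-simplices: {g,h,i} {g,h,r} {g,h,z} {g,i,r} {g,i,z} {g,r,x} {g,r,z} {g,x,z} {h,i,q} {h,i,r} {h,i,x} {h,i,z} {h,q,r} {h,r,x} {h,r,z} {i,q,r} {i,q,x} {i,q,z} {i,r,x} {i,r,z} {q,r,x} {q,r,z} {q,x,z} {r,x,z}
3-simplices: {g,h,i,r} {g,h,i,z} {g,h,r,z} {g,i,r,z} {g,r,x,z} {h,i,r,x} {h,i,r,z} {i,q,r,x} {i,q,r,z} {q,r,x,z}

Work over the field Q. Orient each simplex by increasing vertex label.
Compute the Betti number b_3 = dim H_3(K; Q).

b_3=1

n_0=7 n_1=20 n_2=24 n_3=10  [Q]
∂1: piv[gh,gi,gr,gx,gz,hq] rk=6  ker:hi,hr,hx,hz,iq,ir,ix,iz,qr,qx,qz,rx,rz,xz
∂2: piv[ghi,ghr,ghz,gir,giz,grx,grz,gxz,hiq,hix,hqr,hrx,iqx,iqz] rk=14  ker:hir,hiz,hrz,iqr,irx,irz,qrx,qrz,qxz,rxz
∂3: piv[ghir,ghiz,ghrz,girz,grxz,hirx,iqrx,iqrz,qrxz] rk=9  ker:hirz
b_3=(10−9)−0=1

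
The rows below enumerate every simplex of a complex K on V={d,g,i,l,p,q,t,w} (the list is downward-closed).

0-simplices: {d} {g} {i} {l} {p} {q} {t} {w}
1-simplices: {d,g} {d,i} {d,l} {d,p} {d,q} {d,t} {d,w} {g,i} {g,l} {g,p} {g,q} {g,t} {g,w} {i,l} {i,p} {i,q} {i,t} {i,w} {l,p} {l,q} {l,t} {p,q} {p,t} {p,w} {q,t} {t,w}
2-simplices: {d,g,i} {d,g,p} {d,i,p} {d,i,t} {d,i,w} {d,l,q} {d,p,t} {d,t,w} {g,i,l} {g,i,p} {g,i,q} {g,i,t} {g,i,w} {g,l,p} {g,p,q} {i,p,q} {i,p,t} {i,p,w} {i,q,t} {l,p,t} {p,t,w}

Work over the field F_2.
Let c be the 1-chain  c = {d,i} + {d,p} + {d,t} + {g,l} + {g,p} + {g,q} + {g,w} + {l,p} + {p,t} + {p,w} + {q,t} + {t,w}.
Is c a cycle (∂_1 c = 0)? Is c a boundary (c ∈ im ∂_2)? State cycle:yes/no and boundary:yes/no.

n_0=8 n_1=26 n_2=21  [Z2]
∂1: piv[dg,di,dl,dp,dq,dt,dw] rk=7  ker:gi,gl,gp,gq,gt,gw,il,ip,iq,it,iw,lp,lq,lt,pq,pt,pw,qt,tw
∂2: piv[dgi,dgp,dip,dit,diw,dlq,dpt,dtw,gil,giq,git,giw,glp,gpq,ipw,iqt,lpt] rk=17  ker:gip,ipq,ipt,ptw
∂1c = {d} + {i} + {p} + {w}

cycle:no boundary:no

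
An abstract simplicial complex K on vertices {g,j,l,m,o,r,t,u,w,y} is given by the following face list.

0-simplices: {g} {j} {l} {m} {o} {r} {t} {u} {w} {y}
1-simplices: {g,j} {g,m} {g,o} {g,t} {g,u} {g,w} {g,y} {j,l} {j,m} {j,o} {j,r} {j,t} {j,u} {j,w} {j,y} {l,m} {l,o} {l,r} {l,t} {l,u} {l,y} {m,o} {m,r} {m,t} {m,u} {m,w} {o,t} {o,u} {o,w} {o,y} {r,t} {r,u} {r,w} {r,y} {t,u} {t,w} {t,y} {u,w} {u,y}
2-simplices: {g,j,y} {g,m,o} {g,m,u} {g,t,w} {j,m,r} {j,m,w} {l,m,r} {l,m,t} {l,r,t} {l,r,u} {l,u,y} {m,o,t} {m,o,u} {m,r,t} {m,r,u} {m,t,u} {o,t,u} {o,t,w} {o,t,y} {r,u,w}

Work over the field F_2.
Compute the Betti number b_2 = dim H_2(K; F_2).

b_2=2

n_0=10 n_1=39 n_2=20  [Z2]
∂1: piv[gj,gm,go,gt,gu,gw,gy,jl,jr] rk=9  ker:jm,jo,jt,ju,jw,jy,lm,lo,lr,lt,lu,ly,mo,mr,mt,mu,mw,ot,ou,ow,oy,rt,ru,rw,ry,tu,tw,ty,uw,uy
∂2: piv[gjy,gmo,gmu,gtw,jmr,jmw,lmr,lmt,lrt,lru,luy,mot,mou,mru,mtu,otw,oty,ruw] rk=18  ker:mrt,otu
b_2=(20−18)−0=2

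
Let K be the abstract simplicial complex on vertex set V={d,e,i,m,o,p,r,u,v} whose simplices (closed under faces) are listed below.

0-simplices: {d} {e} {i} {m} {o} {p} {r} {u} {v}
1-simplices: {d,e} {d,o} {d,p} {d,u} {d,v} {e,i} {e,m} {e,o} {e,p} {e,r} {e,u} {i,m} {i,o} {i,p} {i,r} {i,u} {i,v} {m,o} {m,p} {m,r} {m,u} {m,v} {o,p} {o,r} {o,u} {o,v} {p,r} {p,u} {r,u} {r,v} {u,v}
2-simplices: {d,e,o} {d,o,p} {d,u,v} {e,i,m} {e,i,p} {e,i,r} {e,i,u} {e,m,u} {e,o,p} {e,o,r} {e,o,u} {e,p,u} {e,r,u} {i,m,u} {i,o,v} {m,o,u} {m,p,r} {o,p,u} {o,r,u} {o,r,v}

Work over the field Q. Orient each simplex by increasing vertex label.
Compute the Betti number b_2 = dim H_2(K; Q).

n_0=9 n_1=31 n_2=20  [Q]
∂1: piv[de,do,dp,du,dv,ei,em,er] rk=8  ker:eo,ep,eu,im,io,ip,ir,iu,iv,mo,mp,mr,mu,mv,op,or,ou,ov,pr,pu,ru,rv,uv
∂2: piv[deo,dop,duv,eim,eip,eir,eiu,emu,eop,eor,eou,epu,eru,iov,mou,mpr,orv] rk=17  ker:imu,opu,oru
b_2=(20−17)−0=3

b_2=3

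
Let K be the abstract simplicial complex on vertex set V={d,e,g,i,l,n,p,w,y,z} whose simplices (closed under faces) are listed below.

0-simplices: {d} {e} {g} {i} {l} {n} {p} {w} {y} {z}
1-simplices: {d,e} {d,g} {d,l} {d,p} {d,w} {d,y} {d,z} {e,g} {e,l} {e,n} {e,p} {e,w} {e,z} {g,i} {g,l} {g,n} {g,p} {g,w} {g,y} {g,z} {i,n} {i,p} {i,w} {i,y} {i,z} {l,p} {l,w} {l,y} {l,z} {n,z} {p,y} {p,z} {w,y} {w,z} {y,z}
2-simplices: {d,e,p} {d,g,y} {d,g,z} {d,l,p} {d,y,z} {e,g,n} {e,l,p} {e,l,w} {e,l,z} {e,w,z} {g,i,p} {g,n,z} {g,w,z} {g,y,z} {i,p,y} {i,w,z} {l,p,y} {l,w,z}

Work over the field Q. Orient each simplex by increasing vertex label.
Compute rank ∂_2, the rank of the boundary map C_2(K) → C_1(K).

n_0=10 n_1=35 n_2=18  [Q]
∂1: piv[de,dg,dl,dp,dw,dy,dz,en,gi] rk=9  ker:eg,el,ep,ew,ez,gl,gn,gp,gw,gy,gz,in,ip,iw,iy,iz,lp,lw,ly,lz,nz,py,pz,wy,wz,yz
∂2: piv[dep,dgy,dgz,dlp,dyz,egn,elp,elw,elz,ewz,gip,gnz,gwz,ipy,iwz,lpy] rk=16  ker:gyz,lwz
rk∂_2=16

rank∂_2=16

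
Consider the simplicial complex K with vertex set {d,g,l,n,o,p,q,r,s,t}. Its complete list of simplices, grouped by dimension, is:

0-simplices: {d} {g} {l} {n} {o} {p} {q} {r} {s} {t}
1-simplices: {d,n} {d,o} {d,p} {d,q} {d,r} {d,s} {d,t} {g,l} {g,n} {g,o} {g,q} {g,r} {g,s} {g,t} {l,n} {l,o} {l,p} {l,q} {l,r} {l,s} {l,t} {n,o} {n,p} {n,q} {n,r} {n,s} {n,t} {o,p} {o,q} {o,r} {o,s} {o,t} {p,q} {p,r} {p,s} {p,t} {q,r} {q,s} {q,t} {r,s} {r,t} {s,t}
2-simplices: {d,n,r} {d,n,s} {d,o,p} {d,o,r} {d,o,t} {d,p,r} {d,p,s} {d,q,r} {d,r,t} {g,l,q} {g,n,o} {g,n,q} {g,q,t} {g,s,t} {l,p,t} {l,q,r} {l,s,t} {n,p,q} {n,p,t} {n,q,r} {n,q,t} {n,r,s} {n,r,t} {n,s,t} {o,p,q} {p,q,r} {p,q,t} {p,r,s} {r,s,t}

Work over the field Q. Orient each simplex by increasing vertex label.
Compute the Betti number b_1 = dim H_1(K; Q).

b_1=7

n_0=10 n_1=42 n_2=29  [Q]
∂1: piv[dn,do,dp,dq,dr,ds,dt,gl,gn] rk=9  ker:go,gq,gr,gs,gt,ln,lo,lp,lq,lr,ls,lt,no,np,nq,nr,ns,nt,op,oq,or,os,ot,pq,pr,ps,pt,qr,qs,qt,rs,rt,st
∂2: piv[dnr,dns,dop,dor,dot,dpr,dps,dqr,drt,glq,gno,gnq,gqt,gst,lpt,lqr,lst,npq,npt,nqr,nqt,nrs,nrt,nst,opq,pqr] rk=26  ker:pqt,prs,rst
b_1=(42−9)−26=7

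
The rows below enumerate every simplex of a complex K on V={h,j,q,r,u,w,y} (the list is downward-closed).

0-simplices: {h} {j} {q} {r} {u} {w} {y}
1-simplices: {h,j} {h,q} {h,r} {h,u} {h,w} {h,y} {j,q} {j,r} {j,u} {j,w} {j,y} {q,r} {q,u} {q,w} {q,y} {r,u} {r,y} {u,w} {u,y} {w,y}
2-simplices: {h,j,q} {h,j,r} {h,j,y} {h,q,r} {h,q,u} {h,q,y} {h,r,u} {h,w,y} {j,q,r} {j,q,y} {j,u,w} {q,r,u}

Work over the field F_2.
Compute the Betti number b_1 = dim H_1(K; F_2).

b_1=5

n_0=7 n_1=20 n_2=12  [Z2]
∂1: piv[hj,hq,hr,hu,hw,hy] rk=6  ker:jq,jr,ju,jw,jy,qr,qu,qw,qy,ru,ry,uw,uy,wy
∂2: piv[hjq,hjr,hjy,hqr,hqu,hqy,hru,hwy,juw] rk=9  ker:jqr,jqy,qru
b_1=(20−6)−9=5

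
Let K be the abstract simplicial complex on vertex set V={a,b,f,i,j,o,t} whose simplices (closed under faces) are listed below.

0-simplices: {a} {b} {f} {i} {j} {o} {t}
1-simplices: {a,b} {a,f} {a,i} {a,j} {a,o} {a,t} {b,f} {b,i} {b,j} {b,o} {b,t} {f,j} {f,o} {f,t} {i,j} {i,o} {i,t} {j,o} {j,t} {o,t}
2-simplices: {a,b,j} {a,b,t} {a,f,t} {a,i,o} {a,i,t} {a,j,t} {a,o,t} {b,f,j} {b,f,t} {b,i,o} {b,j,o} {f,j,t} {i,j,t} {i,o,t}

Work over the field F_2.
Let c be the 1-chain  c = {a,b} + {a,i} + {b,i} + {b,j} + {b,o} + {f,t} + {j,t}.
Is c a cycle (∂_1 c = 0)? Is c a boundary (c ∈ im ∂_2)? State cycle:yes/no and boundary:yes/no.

cycle:no boundary:no

n_0=7 n_1=20 n_2=14  [Z2]
∂1: piv[ab,af,ai,aj,ao,at] rk=6  ker:bf,bi,bj,bo,bt,fj,fo,ft,ij,io,it,jo,jt,ot
∂2: piv[abj,abt,aft,aio,ait,ajt,aot,bfj,bft,bio,bjo,ijt] rk=12  ker:fjt,iot
∂1c = {f} + {o}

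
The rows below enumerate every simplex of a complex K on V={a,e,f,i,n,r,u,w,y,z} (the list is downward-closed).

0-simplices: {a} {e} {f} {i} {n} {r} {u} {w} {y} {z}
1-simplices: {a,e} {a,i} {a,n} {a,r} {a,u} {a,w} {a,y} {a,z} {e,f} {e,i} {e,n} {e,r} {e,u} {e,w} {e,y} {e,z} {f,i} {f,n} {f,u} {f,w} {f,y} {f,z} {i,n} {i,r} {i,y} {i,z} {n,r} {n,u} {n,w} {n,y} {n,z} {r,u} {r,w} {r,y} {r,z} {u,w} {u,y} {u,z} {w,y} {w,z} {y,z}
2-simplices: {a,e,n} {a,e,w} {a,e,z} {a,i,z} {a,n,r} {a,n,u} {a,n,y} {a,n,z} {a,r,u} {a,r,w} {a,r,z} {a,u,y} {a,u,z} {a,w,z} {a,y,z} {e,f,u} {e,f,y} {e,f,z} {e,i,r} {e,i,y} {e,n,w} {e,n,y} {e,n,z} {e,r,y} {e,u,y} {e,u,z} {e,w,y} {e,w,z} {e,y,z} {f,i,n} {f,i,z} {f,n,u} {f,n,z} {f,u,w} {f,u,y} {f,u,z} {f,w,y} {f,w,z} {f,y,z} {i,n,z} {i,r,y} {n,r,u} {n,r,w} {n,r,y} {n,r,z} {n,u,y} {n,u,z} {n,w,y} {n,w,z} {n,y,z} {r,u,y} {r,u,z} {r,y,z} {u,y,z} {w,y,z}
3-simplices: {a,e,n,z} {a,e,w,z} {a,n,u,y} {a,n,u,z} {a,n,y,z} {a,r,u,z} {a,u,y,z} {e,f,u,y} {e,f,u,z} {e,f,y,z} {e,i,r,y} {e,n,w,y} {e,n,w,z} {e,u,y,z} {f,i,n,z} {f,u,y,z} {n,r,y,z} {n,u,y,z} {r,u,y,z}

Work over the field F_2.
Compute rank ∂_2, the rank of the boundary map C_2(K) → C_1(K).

n_0=10 n_1=41 n_2=55 n_3=19  [Z2]
∂1: piv[ae,ai,an,ar,au,aw,ay,az,ef] rk=9  ker:ei,en,er,eu,ew,ey,ez,fi,fn,fu,fw,fy,fz,in,ir,iy,iz,nr,nu,nw,ny,nz,ru,rw,ry,rz,uw,uy,uz,wy,wz,yz
∂2: piv[aen,aew,aez,aiz,anr,anu,any,anz,aru,arw,arz,auy,auz,awz,ayz,efu,efy,efz,eir,eiy,enw,eny,ery,euy,ewy,fin,fiz,fnu,fuw,fwy,nry] rk=31  ker:enz,euz,ewz,eyz,fnz,fuy,fuz,fwz,fyz,inz,iry,nru,nrw,nrz,nuy,nuz,nwy,nwz,nyz,ruy,ruz,ryz,uyz,wyz
∂3: piv[aenz,aewz,anuy,anuz,anyz,aruz,auyz,efuy,efuz,efyz,eiry,enwy,enwz,euyz,finz,nryz,ruyz] rk=17  ker:fuyz,nuyz
rk∂_2=31

rank∂_2=31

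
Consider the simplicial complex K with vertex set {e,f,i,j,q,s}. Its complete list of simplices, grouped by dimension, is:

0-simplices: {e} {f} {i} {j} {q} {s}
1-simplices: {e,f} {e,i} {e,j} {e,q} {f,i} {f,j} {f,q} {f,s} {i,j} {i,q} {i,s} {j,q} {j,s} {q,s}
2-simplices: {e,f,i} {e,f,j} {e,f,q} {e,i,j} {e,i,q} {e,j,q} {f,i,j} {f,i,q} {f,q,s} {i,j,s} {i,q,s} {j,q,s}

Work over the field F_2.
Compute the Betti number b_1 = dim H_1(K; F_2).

b_1=0

n_0=6 n_1=14 n_2=12  [Z2]
∂1: piv[ef,ei,ej,eq,fs] rk=5  ker:fi,fj,fq,ij,iq,is,jq,js,qs
∂2: piv[efi,efj,efq,eij,eiq,ejq,fqs,ijs,iqs] rk=9  ker:fij,fiq,jqs
b_1=(14−5)−9=0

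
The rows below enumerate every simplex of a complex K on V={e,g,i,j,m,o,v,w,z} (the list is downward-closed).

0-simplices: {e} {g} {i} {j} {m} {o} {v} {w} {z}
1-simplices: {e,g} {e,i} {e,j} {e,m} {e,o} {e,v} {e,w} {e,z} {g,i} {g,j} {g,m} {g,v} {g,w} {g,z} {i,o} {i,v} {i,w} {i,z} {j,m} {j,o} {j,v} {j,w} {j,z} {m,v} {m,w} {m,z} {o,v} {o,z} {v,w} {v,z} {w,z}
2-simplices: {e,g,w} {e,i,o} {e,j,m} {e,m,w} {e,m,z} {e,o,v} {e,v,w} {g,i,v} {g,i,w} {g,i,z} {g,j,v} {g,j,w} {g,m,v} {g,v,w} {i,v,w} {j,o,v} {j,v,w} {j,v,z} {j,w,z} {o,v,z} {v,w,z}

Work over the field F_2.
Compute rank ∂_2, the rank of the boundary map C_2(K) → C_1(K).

rank∂_2=18

n_0=9 n_1=31 n_2=21  [Z2]
∂1: piv[eg,ei,ej,em,eo,ev,ew,ez] rk=8  ker:gi,gj,gm,gv,gw,gz,io,iv,iw,iz,jm,jo,jv,jw,jz,mv,mw,mz,ov,oz,vw,vz,wz
∂2: piv[egw,eio,ejm,emw,emz,eov,evw,giv,giw,giz,gjv,gjw,gmv,gvw,jov,jvz,jwz,ovz] rk=18  ker:ivw,jvw,vwz
rk∂_2=18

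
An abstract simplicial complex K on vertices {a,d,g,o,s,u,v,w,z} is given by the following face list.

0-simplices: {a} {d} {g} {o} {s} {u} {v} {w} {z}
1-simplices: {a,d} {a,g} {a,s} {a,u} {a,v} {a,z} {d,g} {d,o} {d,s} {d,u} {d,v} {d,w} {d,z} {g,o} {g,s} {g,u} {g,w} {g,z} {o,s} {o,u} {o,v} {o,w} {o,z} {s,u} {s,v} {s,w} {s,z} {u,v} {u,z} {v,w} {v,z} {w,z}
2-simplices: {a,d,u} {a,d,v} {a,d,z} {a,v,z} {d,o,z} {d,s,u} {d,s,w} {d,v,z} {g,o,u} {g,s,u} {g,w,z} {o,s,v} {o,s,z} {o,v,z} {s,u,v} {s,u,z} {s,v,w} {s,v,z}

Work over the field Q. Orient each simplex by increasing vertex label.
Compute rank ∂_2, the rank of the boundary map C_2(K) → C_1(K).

rank∂_2=16

n_0=9 n_1=32 n_2=18  [Q]
∂1: piv[ad,ag,as,au,av,az,do,dw] rk=8  ker:dg,ds,du,dv,dz,go,gs,gu,gw,gz,os,ou,ov,ow,oz,su,sv,sw,sz,uv,uz,vw,vz,wz
∂2: piv[adu,adv,adz,avz,doz,dsu,dsw,gou,gsu,gwz,osv,osz,ovz,suv,suz,svw] rk=16  ker:dvz,svz
rk∂_2=16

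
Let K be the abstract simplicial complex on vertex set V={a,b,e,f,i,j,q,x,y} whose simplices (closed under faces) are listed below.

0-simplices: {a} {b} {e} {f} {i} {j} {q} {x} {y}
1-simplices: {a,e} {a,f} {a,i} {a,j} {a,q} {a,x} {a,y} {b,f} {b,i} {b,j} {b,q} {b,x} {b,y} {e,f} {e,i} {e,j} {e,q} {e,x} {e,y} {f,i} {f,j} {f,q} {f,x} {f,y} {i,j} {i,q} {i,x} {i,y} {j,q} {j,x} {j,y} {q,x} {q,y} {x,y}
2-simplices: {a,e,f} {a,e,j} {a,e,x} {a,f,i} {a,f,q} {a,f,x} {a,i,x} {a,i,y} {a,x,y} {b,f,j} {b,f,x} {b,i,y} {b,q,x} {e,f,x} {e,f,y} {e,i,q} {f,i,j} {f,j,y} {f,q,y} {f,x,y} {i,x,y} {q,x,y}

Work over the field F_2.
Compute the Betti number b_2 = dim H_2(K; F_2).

b_2=2

n_0=9 n_1=34 n_2=22  [Z2]
∂1: piv[ae,af,ai,aj,aq,ax,ay,bf] rk=8  ker:bi,bj,bq,bx,by,ef,ei,ej,eq,ex,ey,fi,fj,fq,fx,fy,ij,iq,ix,iy,jq,jx,jy,qx,qy,xy
∂2: piv[aef,aej,aex,afi,afq,afx,aix,aiy,axy,bfj,bfx,biy,bqx,efy,eiq,fij,fjy,fqy,fxy,qxy] rk=20  ker:efx,ixy
b_2=(22−20)−0=2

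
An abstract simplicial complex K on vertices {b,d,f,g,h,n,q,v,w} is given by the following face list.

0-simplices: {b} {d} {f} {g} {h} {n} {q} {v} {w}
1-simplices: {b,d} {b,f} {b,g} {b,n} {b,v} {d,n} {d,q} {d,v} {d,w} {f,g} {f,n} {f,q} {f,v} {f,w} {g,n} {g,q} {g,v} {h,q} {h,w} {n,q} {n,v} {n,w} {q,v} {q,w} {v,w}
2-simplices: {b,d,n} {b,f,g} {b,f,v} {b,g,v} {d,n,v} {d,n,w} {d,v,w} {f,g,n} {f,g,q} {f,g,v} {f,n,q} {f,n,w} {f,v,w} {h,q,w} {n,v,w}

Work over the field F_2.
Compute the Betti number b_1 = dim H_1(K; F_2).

b_1=4

n_0=9 n_1=25 n_2=15  [Z2]
∂1: piv[bd,bf,bg,bn,bv,dq,dw,hq] rk=8  ker:dn,dv,fg,fn,fq,fv,fw,gn,gq,gv,hw,nq,nv,nw,qv,qw,vw
∂2: piv[bdn,bfg,bfv,bgv,dnv,dnw,dvw,fgn,fgq,fnq,fnw,fvw,hqw] rk=13  ker:fgv,nvw
b_1=(25−8)−13=4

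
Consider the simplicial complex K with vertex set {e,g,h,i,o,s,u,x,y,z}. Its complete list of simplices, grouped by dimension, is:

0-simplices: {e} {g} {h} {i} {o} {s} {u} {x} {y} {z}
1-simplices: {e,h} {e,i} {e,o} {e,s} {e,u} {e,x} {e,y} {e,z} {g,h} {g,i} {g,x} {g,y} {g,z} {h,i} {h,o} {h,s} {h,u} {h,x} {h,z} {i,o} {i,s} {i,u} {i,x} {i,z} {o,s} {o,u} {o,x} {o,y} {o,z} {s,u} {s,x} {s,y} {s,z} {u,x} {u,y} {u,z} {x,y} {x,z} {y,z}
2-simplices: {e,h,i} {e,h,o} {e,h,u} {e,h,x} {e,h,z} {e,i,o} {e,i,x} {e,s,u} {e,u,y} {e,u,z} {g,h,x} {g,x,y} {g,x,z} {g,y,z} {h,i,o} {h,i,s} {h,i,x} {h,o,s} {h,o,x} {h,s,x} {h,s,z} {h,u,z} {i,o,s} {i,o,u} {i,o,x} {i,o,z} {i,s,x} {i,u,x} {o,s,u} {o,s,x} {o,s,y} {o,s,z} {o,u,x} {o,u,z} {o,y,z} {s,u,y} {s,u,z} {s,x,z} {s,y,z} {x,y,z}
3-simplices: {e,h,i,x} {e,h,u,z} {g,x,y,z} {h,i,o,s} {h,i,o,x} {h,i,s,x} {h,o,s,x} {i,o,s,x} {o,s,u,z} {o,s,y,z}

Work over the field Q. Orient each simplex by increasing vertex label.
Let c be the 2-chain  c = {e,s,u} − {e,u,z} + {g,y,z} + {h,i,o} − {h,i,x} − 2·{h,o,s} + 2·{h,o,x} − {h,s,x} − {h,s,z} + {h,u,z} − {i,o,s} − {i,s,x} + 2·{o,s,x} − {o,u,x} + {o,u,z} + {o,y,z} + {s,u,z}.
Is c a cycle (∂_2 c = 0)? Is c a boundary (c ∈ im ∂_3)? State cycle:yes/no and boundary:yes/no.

n_0=10 n_1=39 n_2=40 n_3=10  [Q]
∂1: piv[eh,ei,eo,es,eu,ex,ey,ez,gh] rk=9  ker:gi,gx,gy,gz,hi,ho,hs,hu,hx,hz,io,is,iu,ix,iz,os,ou,ox,oy,oz,su,sx,sy,sz,ux,uy,uz,xy,xz,yz
∂2: piv[ehi,eho,ehu,ehx,ehz,eio,eix,esu,euy,euz,ghx,gxy,gxz,gyz,his,hos,hox,hsx,hsz,iou,ioz,iux,osu,osy,osz,ouz,oyz,suy,sxz] rk=29  ker:hio,hix,huz,ios,iox,isx,osx,oux,suz,syz,xyz
∂3: piv[ehix,ehuz,gxyz,hios,hiox,hisx,hosx,osuz,osyz] rk=9  ker:iosx
∂2c = {e,s} − 2·{e,u} + {e,z} + {g,y} − {g,z} − {h,o} + {h,u} − {o,s} + {o,x} + {o,y} − 2·{o,z} + 2·{s,u} − 2·{s,z} − {u,x} + 2·{u,z} + 2·{y,z}

cycle:no boundary:no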